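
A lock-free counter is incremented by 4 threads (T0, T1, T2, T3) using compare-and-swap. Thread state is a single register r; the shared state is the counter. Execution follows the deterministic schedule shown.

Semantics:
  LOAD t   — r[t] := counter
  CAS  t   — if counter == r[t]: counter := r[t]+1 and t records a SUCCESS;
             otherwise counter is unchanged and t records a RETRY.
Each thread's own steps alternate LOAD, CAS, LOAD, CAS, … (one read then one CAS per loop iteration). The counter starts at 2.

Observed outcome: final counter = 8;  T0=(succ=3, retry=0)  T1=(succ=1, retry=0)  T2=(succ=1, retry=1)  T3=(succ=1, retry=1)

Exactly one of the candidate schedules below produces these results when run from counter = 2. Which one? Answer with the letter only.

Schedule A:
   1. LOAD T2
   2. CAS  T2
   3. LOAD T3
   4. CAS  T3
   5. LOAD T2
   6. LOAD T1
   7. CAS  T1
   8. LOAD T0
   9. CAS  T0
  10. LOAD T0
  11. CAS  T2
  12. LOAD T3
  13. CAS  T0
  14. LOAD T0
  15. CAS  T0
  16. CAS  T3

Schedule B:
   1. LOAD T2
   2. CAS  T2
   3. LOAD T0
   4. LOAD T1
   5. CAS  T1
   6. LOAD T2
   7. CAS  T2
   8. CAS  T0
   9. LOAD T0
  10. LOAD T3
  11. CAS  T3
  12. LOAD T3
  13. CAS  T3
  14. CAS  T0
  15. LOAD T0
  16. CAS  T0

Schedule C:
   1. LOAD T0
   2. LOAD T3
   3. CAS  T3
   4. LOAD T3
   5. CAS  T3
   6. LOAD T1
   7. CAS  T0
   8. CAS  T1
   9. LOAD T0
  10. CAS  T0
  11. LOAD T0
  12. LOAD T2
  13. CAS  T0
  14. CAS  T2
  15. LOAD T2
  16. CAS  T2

A

Tracing schedule A:
step 1: T2 LOAD ⇒ load; ctr=2 reg=2
step 2: T2 CAS ⇒ ok; ctr=3 reg=2
step 3: T3 LOAD ⇒ load; ctr=3 reg=3
step 4: T3 CAS ⇒ ok; ctr=4 reg=3
step 5: T2 LOAD ⇒ load; ctr=4 reg=4
step 6: T1 LOAD ⇒ load; ctr=4 reg=4
step 7: T1 CAS ⇒ ok; ctr=5 reg=4
step 8: T0 LOAD ⇒ load; ctr=5 reg=5
step 9: T0 CAS ⇒ ok; ctr=6 reg=5
step 10: T0 LOAD ⇒ load; ctr=6 reg=6
step 11: T2 CAS ⇒ retry; ctr=6 reg=4
step 12: T3 LOAD ⇒ load; ctr=6 reg=6
step 13: T0 CAS ⇒ ok; ctr=7 reg=6
step 14: T0 LOAD ⇒ load; ctr=7 reg=7
step 15: T0 CAS ⇒ ok; ctr=8 reg=7
step 16: T3 CAS ⇒ retry; ctr=8 reg=6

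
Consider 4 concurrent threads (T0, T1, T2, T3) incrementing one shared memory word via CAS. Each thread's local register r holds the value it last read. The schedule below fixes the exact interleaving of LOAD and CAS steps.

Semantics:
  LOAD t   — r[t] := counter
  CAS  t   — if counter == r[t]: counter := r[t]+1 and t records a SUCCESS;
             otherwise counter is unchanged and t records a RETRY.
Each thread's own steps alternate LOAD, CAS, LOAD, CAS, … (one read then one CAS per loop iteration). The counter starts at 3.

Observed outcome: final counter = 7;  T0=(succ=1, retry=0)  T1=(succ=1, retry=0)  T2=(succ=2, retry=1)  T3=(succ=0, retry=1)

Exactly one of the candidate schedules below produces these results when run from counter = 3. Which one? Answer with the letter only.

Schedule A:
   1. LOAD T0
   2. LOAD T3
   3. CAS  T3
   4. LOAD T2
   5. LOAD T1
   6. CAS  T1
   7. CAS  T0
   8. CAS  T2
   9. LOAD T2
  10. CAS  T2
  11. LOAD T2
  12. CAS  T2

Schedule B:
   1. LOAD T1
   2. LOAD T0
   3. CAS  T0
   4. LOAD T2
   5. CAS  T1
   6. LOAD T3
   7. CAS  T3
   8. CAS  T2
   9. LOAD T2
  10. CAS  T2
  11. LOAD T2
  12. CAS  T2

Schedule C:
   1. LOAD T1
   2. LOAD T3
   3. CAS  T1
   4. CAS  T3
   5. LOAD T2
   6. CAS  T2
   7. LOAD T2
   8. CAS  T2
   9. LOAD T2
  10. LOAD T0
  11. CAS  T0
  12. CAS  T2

C

Tracing schedule C:
[1] T1.load  rd  (counter 3, T1.r 3)
[2] T3.load  rd  (counter 3, T3.r 3)
[3] T1.cas  hit  (counter 4, T1.r 3)
[4] T3.cas  miss  (counter 4, T3.r 3)
[5] T2.load  rd  (counter 4, T2.r 4)
[6] T2.cas  hit  (counter 5, T2.r 4)
[7] T2.load  rd  (counter 5, T2.r 5)
[8] T2.cas  hit  (counter 6, T2.r 5)
[9] T2.load  rd  (counter 6, T2.r 6)
[10] T0.load  rd  (counter 6, T0.r 6)
[11] T0.cas  hit  (counter 7, T0.r 6)
[12] T2.cas  miss  (counter 7, T2.r 6)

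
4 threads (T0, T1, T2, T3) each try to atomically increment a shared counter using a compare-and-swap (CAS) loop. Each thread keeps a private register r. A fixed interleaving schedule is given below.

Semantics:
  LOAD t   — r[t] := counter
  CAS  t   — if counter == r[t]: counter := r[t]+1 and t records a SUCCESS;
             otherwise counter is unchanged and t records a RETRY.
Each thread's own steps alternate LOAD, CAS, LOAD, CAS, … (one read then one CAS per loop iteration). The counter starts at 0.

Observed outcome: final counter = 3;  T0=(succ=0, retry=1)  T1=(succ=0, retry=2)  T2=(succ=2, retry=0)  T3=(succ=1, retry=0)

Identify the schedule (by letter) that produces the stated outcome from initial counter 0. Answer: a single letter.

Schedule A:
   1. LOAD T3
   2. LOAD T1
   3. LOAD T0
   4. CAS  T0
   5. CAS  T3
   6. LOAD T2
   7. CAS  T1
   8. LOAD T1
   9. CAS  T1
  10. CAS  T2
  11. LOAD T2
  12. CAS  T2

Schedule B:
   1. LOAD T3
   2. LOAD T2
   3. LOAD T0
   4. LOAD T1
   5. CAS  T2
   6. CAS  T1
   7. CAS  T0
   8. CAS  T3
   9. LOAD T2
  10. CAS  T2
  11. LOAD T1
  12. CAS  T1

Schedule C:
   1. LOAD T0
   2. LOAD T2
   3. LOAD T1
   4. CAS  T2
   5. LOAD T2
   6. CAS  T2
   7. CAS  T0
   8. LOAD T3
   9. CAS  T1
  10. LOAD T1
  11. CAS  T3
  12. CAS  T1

Tracing schedule C:
[1] T0.load  rd  (counter 0, T0.r 0)
[2] T2.load  rd  (counter 0, T2.r 0)
[3] T1.load  rd  (counter 0, T1.r 0)
[4] T2.cas  hit  (counter 1, T2.r 0)
[5] T2.load  rd  (counter 1, T2.r 1)
[6] T2.cas  hit  (counter 2, T2.r 1)
[7] T0.cas  miss  (counter 2, T0.r 0)
[8] T3.load  rd  (counter 2, T3.r 2)
[9] T1.cas  miss  (counter 2, T1.r 0)
[10] T1.load  rd  (counter 2, T1.r 2)
[11] T3.cas  hit  (counter 3, T3.r 2)
[12] T1.cas  miss  (counter 3, T1.r 2)

C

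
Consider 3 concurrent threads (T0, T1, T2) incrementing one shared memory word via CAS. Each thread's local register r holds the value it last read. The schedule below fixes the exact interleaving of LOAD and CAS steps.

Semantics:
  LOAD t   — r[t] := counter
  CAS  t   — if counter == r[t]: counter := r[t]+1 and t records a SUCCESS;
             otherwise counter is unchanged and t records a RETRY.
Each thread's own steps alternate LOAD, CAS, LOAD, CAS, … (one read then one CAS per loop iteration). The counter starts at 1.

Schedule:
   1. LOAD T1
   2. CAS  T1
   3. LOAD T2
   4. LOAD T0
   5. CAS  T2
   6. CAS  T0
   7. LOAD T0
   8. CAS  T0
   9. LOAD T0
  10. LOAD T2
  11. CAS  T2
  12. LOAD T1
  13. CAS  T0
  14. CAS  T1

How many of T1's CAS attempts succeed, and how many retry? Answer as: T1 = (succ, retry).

T1 = (2, 0)

[1] T1.load  rd  (counter 1, T1.r 1)
[2] T1.cas  hit  (counter 2, T1.r 1)
[3] T2.load  rd  (counter 2, T2.r 2)
[4] T0.load  rd  (counter 2, T0.r 2)
[5] T2.cas  hit  (counter 3, T2.r 2)
[6] T0.cas  miss  (counter 3, T0.r 2)
[7] T0.load  rd  (counter 3, T0.r 3)
[8] T0.cas  hit  (counter 4, T0.r 3)
[9] T0.load  rd  (counter 4, T0.r 4)
[10] T2.load  rd  (counter 4, T2.r 4)
[11] T2.cas  hit  (counter 5, T2.r 4)
[12] T1.load  rd  (counter 5, T1.r 5)
[13] T0.cas  miss  (counter 5, T0.r 4)
[14] T1.cas  hit  (counter 6, T1.r 5)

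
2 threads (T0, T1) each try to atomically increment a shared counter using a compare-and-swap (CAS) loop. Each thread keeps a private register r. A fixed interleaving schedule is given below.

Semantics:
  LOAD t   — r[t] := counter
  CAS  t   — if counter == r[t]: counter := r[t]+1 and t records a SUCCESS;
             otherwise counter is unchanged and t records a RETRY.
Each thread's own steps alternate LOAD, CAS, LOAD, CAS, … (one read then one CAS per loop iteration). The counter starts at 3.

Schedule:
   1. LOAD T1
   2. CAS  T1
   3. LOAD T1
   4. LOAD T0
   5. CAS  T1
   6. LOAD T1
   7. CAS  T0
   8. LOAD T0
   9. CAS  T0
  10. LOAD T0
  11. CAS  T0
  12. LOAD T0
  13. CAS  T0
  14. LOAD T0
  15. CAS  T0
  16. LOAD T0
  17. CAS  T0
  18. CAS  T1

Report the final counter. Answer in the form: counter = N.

counter = 10

   1) LOAD T1:  M=3  r_T1=3
   2) CAS  T1:  M=4  r_T1=3 ✓
   3) LOAD T1:  M=4  r_T1=4
   4) LOAD T0:  M=4  r_T0=4
   5) CAS  T1:  M=5  r_T1=4 ✓
   6) LOAD T1:  M=5  r_T1=5
   7) CAS  T0:  M=5  r_T0=4 ✗
   8) LOAD T0:  M=5  r_T0=5
   9) CAS  T0:  M=6  r_T0=5 ✓
  10) LOAD T0:  M=6  r_T0=6
  11) CAS  T0:  M=7  r_T0=6 ✓
  12) LOAD T0:  M=7  r_T0=7
  13) CAS  T0:  M=8  r_T0=7 ✓
  14) LOAD T0:  M=8  r_T0=8
  15) CAS  T0:  M=9  r_T0=8 ✓
  16) LOAD T0:  M=9  r_T0=9
  17) CAS  T0:  M=10  r_T0=9 ✓
  18) CAS  T1:  M=10  r_T1=5 ✗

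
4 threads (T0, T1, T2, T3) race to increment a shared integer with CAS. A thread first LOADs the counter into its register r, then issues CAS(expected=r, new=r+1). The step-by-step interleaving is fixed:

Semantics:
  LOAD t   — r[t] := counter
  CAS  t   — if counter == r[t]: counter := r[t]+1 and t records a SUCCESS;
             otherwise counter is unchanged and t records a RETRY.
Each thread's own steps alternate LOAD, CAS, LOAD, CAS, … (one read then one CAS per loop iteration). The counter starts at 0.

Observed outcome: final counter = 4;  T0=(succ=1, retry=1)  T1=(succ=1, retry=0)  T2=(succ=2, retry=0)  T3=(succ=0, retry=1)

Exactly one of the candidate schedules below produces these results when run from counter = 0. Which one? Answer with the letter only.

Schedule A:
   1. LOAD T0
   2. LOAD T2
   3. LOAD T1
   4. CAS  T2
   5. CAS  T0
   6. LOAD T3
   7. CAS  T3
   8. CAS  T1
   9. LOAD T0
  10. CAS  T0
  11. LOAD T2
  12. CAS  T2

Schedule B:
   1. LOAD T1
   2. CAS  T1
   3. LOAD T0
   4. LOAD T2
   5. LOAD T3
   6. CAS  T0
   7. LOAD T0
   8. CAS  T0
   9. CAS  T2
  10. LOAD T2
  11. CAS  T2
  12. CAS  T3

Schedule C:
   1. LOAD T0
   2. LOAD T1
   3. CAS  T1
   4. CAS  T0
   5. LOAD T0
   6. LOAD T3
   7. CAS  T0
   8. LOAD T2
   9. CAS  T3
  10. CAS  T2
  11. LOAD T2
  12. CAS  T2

C

Tracing schedule C:
step 1: T0 LOAD ⇒ load; ctr=0 reg=0
step 2: T1 LOAD ⇒ load; ctr=0 reg=0
step 3: T1 CAS ⇒ ok; ctr=1 reg=0
step 4: T0 CAS ⇒ retry; ctr=1 reg=0
step 5: T0 LOAD ⇒ load; ctr=1 reg=1
step 6: T3 LOAD ⇒ load; ctr=1 reg=1
step 7: T0 CAS ⇒ ok; ctr=2 reg=1
step 8: T2 LOAD ⇒ load; ctr=2 reg=2
step 9: T3 CAS ⇒ retry; ctr=2 reg=1
step 10: T2 CAS ⇒ ok; ctr=3 reg=2
step 11: T2 LOAD ⇒ load; ctr=3 reg=3
step 12: T2 CAS ⇒ ok; ctr=4 reg=3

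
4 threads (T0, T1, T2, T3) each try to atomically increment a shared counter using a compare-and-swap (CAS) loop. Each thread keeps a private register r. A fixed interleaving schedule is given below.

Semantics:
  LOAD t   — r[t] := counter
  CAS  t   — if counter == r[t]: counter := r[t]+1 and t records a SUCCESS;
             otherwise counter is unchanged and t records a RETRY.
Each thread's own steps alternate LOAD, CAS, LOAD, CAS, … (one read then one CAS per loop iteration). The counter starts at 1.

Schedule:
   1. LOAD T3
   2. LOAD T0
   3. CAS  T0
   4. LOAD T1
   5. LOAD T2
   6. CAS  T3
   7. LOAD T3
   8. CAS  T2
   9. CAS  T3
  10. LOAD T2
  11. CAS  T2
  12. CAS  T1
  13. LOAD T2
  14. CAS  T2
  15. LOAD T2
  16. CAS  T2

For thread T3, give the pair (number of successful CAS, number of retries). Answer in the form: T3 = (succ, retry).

T3 = (0, 2)

T3 LOAD — after: cnt=1, r=1 — load
T0 LOAD — after: cnt=1, r=1 — load
T0 CAS — after: cnt=2, r=1 — ok
T1 LOAD — after: cnt=2, r=2 — load
T2 LOAD — after: cnt=2, r=2 — load
T3 CAS — after: cnt=2, r=1 — retry
T3 LOAD — after: cnt=2, r=2 — load
T2 CAS — after: cnt=3, r=2 — ok
T3 CAS — after: cnt=3, r=2 — retry
T2 LOAD — after: cnt=3, r=3 — load
T2 CAS — after: cnt=4, r=3 — ok
T1 CAS — after: cnt=4, r=2 — retry
T2 LOAD — after: cnt=4, r=4 — load
T2 CAS — after: cnt=5, r=4 — ok
T2 LOAD — after: cnt=5, r=5 — load
T2 CAS — after: cnt=6, r=5 — ok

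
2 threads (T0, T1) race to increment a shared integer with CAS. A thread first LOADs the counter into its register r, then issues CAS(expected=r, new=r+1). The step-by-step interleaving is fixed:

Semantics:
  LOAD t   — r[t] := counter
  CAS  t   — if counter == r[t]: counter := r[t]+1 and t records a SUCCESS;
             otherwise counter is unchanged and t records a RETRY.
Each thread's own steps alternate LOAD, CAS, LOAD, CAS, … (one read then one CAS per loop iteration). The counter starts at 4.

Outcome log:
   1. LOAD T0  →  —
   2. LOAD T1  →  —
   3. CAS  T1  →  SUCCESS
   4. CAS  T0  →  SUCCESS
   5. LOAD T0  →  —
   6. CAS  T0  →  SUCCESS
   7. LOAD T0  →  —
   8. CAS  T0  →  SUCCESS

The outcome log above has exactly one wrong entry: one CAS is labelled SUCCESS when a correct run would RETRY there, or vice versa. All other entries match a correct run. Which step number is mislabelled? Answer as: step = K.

step = 4

Correct run:
1. LOAD T0 → mem=4 r[T0]=4 [LOAD]
2. LOAD T1 → mem=4 r[T1]=4 [LOAD]
3. CAS T1 → mem=5 r[T1]=4 [OK]
4. CAS T0 → mem=5 r[T0]=4 [RETRY]
5. LOAD T0 → mem=5 r[T0]=5 [LOAD]
6. CAS T0 → mem=6 r[T0]=5 [OK]
7. LOAD T0 → mem=6 r[T0]=6 [LOAD]
8. CAS T0 → mem=7 r[T0]=6 [OK]
Mismatch at 4.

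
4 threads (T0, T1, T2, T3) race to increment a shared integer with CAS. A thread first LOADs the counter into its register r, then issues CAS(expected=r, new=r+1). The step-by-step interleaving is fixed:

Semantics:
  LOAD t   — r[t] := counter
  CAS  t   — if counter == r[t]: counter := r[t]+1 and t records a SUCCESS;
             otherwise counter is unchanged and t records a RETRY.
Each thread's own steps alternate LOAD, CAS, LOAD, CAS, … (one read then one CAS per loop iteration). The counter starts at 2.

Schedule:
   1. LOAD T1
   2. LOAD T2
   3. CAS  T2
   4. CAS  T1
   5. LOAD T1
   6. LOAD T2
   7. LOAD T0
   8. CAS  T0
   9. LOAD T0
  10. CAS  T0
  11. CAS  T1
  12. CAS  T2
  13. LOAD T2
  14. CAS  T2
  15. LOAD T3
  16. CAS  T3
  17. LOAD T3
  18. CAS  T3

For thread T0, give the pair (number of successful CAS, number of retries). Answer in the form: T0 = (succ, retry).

T0 = (2, 0)

[1] T1.load  rd  (counter 2, T1.r 2)
[2] T2.load  rd  (counter 2, T2.r 2)
[3] T2.cas  hit  (counter 3, T2.r 2)
[4] T1.cas  miss  (counter 3, T1.r 2)
[5] T1.load  rd  (counter 3, T1.r 3)
[6] T2.load  rd  (counter 3, T2.r 3)
[7] T0.load  rd  (counter 3, T0.r 3)
[8] T0.cas  hit  (counter 4, T0.r 3)
[9] T0.load  rd  (counter 4, T0.r 4)
[10] T0.cas  hit  (counter 5, T0.r 4)
[11] T1.cas  miss  (counter 5, T1.r 3)
[12] T2.cas  miss  (counter 5, T2.r 3)
[13] T2.load  rd  (counter 5, T2.r 5)
[14] T2.cas  hit  (counter 6, T2.r 5)
[15] T3.load  rd  (counter 6, T3.r 6)
[16] T3.cas  hit  (counter 7, T3.r 6)
[17] T3.load  rd  (counter 7, T3.r 7)
[18] T3.cas  hit  (counter 8, T3.r 7)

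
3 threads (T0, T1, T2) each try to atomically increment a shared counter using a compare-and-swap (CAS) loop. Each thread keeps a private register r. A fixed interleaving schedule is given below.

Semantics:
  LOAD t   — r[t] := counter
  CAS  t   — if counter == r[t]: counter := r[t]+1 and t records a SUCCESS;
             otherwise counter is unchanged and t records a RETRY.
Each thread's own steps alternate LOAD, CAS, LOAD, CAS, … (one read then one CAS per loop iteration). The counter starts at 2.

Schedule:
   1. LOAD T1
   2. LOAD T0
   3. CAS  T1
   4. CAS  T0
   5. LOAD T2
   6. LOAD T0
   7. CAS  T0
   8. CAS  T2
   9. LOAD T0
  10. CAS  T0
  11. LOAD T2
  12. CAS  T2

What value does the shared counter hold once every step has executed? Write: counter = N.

counter = 6

1. LOAD T1 → mem=2 r[T1]=2 [LOAD]
2. LOAD T0 → mem=2 r[T0]=2 [LOAD]
3. CAS T1 → mem=3 r[T1]=2 [OK]
4. CAS T0 → mem=3 r[T0]=2 [RETRY]
5. LOAD T2 → mem=3 r[T2]=3 [LOAD]
6. LOAD T0 → mem=3 r[T0]=3 [LOAD]
7. CAS T0 → mem=4 r[T0]=3 [OK]
8. CAS T2 → mem=4 r[T2]=3 [RETRY]
9. LOAD T0 → mem=4 r[T0]=4 [LOAD]
10. CAS T0 → mem=5 r[T0]=4 [OK]
11. LOAD T2 → mem=5 r[T2]=5 [LOAD]
12. CAS T2 → mem=6 r[T2]=5 [OK]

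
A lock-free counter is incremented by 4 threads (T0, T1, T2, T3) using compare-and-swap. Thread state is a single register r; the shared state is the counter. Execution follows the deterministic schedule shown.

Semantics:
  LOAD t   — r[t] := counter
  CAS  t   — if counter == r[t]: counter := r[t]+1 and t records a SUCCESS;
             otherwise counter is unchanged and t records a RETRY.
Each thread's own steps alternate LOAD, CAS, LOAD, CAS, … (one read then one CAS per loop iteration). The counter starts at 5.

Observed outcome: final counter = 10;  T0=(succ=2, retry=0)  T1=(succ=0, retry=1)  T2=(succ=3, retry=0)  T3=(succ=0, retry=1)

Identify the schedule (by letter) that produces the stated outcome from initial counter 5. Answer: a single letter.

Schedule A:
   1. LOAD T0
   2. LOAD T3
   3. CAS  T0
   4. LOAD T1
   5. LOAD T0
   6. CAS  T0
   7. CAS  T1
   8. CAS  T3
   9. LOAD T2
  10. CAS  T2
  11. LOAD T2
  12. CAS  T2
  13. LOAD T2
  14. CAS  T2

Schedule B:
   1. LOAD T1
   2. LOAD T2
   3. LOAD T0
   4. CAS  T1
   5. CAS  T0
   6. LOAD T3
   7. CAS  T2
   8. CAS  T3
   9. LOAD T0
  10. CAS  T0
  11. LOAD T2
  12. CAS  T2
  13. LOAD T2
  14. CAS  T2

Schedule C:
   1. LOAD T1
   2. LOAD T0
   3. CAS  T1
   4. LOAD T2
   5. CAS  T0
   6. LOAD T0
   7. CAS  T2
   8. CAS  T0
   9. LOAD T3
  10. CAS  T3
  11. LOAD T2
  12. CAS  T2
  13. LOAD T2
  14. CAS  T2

Tracing schedule A:
   1) LOAD T0:  M=5  r_T0=5
   2) LOAD T3:  M=5  r_T3=5
   3) CAS  T0:  M=6  r_T0=5 ✓
   4) LOAD T1:  M=6  r_T1=6
   5) LOAD T0:  M=6  r_T0=6
   6) CAS  T0:  M=7  r_T0=6 ✓
   7) CAS  T1:  M=7  r_T1=6 ✗
   8) CAS  T3:  M=7  r_T3=5 ✗
   9) LOAD T2:  M=7  r_T2=7
  10) CAS  T2:  M=8  r_T2=7 ✓
  11) LOAD T2:  M=8  r_T2=8
  12) CAS  T2:  M=9  r_T2=8 ✓
  13) LOAD T2:  M=9  r_T2=9
  14) CAS  T2:  M=10  r_T2=9 ✓

A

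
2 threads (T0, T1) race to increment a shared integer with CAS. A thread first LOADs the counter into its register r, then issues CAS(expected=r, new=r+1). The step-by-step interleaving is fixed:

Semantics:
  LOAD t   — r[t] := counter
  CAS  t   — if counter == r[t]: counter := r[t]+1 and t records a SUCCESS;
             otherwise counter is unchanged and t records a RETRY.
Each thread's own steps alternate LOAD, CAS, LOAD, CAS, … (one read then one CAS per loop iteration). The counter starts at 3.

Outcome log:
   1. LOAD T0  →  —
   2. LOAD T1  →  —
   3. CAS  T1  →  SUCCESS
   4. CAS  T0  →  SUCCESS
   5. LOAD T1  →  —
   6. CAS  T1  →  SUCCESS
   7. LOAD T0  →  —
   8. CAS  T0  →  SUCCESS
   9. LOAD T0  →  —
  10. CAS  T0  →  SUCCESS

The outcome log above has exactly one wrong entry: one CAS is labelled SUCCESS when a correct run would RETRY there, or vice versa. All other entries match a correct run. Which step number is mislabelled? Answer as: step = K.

step = 4

Reference trace:
T0 LOAD — after: cnt=3, r=3 — load
T1 LOAD — after: cnt=3, r=3 — load
T1 CAS — after: cnt=4, r=3 — ok
T0 CAS — after: cnt=4, r=3 — retry
T1 LOAD — after: cnt=4, r=4 — load
T1 CAS — after: cnt=5, r=4 — ok
T0 LOAD — after: cnt=5, r=5 — load
T0 CAS — after: cnt=6, r=5 — ok
T0 LOAD — after: cnt=6, r=6 — load
T0 CAS — after: cnt=7, r=6 — ok
Flip is step 4.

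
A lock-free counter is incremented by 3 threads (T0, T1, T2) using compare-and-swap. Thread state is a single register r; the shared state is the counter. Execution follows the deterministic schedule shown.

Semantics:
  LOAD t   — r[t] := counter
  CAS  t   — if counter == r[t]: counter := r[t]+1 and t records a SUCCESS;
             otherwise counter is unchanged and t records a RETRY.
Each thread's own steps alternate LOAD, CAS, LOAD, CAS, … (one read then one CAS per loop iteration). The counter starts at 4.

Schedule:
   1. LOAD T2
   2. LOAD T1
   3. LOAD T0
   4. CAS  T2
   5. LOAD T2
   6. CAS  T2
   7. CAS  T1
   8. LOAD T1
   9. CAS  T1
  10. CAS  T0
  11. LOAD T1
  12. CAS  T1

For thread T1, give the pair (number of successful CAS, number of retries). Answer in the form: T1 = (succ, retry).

[1] T2.load  rd  (counter 4, T2.r 4)
[2] T1.load  rd  (counter 4, T1.r 4)
[3] T0.load  rd  (counter 4, T0.r 4)
[4] T2.cas  hit  (counter 5, T2.r 4)
[5] T2.load  rd  (counter 5, T2.r 5)
[6] T2.cas  hit  (counter 6, T2.r 5)
[7] T1.cas  miss  (counter 6, T1.r 4)
[8] T1.load  rd  (counter 6, T1.r 6)
[9] T1.cas  hit  (counter 7, T1.r 6)
[10] T0.cas  miss  (counter 7, T0.r 4)
[11] T1.load  rd  (counter 7, T1.r 7)
[12] T1.cas  hit  (counter 8, T1.r 7)

T1 = (2, 1)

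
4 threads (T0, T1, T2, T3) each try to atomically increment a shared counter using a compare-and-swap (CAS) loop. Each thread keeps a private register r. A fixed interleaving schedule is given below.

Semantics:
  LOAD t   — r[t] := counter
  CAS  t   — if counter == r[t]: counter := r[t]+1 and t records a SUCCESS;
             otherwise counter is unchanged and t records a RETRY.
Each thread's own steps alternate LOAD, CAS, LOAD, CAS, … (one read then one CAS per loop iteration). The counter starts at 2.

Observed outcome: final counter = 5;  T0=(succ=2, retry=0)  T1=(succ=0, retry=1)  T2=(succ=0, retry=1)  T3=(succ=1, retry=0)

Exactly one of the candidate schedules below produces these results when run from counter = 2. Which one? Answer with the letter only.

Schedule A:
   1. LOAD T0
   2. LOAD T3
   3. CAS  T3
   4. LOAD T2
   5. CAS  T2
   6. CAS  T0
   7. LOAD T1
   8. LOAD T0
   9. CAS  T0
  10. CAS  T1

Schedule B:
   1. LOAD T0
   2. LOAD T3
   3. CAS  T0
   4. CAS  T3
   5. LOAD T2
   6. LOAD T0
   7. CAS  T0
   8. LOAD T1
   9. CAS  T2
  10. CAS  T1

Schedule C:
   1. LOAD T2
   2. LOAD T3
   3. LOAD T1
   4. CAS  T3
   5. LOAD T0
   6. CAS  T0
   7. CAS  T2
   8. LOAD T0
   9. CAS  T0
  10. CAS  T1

C

Simulating candidate C:
   1) LOAD T2:  M=2  r_T2=2
   2) LOAD T3:  M=2  r_T3=2
   3) LOAD T1:  M=2  r_T1=2
   4) CAS  T3:  M=3  r_T3=2 ✓
   5) LOAD T0:  M=3  r_T0=3
   6) CAS  T0:  M=4  r_T0=3 ✓
   7) CAS  T2:  M=4  r_T2=2 ✗
   8) LOAD T0:  M=4  r_T0=4
   9) CAS  T0:  M=5  r_T0=4 ✓
  10) CAS  T1:  M=5  r_T1=2 ✗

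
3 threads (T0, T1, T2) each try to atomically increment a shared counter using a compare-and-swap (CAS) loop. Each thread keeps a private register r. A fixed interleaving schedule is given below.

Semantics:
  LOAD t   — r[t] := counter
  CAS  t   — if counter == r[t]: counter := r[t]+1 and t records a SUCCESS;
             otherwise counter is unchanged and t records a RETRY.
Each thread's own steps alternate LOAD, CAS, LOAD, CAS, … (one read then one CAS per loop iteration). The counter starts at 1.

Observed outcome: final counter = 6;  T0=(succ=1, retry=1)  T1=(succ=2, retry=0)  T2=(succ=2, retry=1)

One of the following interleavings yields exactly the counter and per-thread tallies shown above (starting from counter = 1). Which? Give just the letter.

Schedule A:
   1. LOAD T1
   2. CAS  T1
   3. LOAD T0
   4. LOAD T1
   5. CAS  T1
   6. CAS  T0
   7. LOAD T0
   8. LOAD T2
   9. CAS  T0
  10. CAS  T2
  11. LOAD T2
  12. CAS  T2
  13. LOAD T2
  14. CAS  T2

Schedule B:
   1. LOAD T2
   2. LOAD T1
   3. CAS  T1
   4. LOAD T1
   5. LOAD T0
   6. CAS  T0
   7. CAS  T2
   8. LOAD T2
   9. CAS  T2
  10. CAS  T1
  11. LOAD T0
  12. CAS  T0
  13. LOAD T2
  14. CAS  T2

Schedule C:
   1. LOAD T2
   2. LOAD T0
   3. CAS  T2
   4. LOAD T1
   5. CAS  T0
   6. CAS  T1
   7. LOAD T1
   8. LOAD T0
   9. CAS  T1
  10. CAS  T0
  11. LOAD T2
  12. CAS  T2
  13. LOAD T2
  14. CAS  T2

A

Simulating candidate A:
T1 LOAD — after: cnt=1, r=1 — load
T1 CAS — after: cnt=2, r=1 — ok
T0 LOAD — after: cnt=2, r=2 — load
T1 LOAD — after: cnt=2, r=2 — load
T1 CAS — after: cnt=3, r=2 — ok
T0 CAS — after: cnt=3, r=2 — retry
T0 LOAD — after: cnt=3, r=3 — load
T2 LOAD — after: cnt=3, r=3 — load
T0 CAS — after: cnt=4, r=3 — ok
T2 CAS — after: cnt=4, r=3 — retry
T2 LOAD — after: cnt=4, r=4 — load
T2 CAS — after: cnt=5, r=4 — ok
T2 LOAD — after: cnt=5, r=5 — load
T2 CAS — after: cnt=6, r=5 — ok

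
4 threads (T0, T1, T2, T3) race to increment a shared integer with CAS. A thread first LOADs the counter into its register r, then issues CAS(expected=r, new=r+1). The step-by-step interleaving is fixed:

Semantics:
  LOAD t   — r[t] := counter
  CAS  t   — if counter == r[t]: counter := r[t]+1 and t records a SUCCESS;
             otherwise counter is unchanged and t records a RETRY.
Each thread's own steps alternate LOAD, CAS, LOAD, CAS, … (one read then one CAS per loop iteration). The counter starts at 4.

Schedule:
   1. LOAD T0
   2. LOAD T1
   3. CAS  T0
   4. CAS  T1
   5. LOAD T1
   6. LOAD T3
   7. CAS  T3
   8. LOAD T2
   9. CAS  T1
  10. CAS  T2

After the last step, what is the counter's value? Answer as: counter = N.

#1 T0 reads 4
#2 T1 reads 4
#3 T0 CAS(4→5) writes; counter now 5
#4 T1 CAS(4→5) fails; counter now 5
#5 T1 reads 5
#6 T3 reads 5
#7 T3 CAS(5→6) writes; counter now 6
#8 T2 reads 6
#9 T1 CAS(5→6) fails; counter now 6
#10 T2 CAS(6→7) writes; counter now 7

counter = 7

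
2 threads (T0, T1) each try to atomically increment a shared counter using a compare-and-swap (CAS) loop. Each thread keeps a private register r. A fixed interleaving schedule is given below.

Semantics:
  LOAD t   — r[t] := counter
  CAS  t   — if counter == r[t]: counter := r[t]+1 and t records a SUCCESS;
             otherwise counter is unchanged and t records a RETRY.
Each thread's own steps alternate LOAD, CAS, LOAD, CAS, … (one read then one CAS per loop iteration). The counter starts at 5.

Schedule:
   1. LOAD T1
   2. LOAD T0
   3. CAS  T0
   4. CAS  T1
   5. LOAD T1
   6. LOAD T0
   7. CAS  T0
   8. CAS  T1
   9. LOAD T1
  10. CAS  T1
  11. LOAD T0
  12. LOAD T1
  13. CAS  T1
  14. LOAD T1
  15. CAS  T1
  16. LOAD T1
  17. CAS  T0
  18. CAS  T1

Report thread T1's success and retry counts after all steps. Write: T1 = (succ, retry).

T1 = (4, 2)

step 1: T1 LOAD ⇒ load; ctr=5 reg=5
step 2: T0 LOAD ⇒ load; ctr=5 reg=5
step 3: T0 CAS ⇒ ok; ctr=6 reg=5
step 4: T1 CAS ⇒ retry; ctr=6 reg=5
step 5: T1 LOAD ⇒ load; ctr=6 reg=6
step 6: T0 LOAD ⇒ load; ctr=6 reg=6
step 7: T0 CAS ⇒ ok; ctr=7 reg=6
step 8: T1 CAS ⇒ retry; ctr=7 reg=6
step 9: T1 LOAD ⇒ load; ctr=7 reg=7
step 10: T1 CAS ⇒ ok; ctr=8 reg=7
step 11: T0 LOAD ⇒ load; ctr=8 reg=8
step 12: T1 LOAD ⇒ load; ctr=8 reg=8
step 13: T1 CAS ⇒ ok; ctr=9 reg=8
step 14: T1 LOAD ⇒ load; ctr=9 reg=9
step 15: T1 CAS ⇒ ok; ctr=10 reg=9
step 16: T1 LOAD ⇒ load; ctr=10 reg=10
step 17: T0 CAS ⇒ retry; ctr=10 reg=8
step 18: T1 CAS ⇒ ok; ctr=11 reg=10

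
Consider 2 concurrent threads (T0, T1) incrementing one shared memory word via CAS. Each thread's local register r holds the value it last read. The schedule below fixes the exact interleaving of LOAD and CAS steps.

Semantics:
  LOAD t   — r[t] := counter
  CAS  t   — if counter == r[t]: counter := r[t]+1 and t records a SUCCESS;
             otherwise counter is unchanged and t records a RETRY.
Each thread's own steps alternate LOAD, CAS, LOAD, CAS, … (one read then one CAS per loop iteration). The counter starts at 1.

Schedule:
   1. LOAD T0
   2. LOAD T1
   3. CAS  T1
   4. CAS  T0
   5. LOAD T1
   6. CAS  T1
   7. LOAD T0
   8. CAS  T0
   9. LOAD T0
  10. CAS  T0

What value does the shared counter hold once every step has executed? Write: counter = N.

counter = 5

   1) LOAD T0:  M=1  r_T0=1
   2) LOAD T1:  M=1  r_T1=1
   3) CAS  T1:  M=2  r_T1=1 ✓
   4) CAS  T0:  M=2  r_T0=1 ✗
   5) LOAD T1:  M=2  r_T1=2
   6) CAS  T1:  M=3  r_T1=2 ✓
   7) LOAD T0:  M=3  r_T0=3
   8) CAS  T0:  M=4  r_T0=3 ✓
   9) LOAD T0:  M=4  r_T0=4
  10) CAS  T0:  M=5  r_T0=4 ✓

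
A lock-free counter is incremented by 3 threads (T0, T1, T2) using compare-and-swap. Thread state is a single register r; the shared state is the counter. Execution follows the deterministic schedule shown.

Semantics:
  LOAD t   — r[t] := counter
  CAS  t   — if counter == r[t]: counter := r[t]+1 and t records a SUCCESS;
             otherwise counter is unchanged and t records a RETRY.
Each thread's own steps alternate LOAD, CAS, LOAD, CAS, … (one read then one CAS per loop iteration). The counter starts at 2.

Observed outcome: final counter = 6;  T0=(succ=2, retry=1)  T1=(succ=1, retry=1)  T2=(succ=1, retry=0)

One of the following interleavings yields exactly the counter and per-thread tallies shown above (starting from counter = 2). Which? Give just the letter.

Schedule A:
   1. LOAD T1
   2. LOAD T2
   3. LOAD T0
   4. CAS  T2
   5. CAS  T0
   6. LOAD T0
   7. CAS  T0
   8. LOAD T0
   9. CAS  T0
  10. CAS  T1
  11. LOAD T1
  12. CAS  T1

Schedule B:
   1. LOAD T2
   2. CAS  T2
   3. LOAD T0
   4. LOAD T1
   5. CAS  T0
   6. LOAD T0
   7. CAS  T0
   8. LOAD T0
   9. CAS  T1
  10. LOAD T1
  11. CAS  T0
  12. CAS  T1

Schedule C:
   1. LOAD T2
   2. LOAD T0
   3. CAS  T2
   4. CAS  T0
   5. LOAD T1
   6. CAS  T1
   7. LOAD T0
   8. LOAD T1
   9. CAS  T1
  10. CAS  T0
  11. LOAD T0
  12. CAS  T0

Run A:
   1) LOAD T1:  M=2  r_T1=2
   2) LOAD T2:  M=2  r_T2=2
   3) LOAD T0:  M=2  r_T0=2
   4) CAS  T2:  M=3  r_T2=2 ✓
   5) CAS  T0:  M=3  r_T0=2 ✗
   6) LOAD T0:  M=3  r_T0=3
   7) CAS  T0:  M=4  r_T0=3 ✓
   8) LOAD T0:  M=4  r_T0=4
   9) CAS  T0:  M=5  r_T0=4 ✓
  10) CAS  T1:  M=5  r_T1=2 ✗
  11) LOAD T1:  M=5  r_T1=5
  12) CAS  T1:  M=6  r_T1=5 ✓

A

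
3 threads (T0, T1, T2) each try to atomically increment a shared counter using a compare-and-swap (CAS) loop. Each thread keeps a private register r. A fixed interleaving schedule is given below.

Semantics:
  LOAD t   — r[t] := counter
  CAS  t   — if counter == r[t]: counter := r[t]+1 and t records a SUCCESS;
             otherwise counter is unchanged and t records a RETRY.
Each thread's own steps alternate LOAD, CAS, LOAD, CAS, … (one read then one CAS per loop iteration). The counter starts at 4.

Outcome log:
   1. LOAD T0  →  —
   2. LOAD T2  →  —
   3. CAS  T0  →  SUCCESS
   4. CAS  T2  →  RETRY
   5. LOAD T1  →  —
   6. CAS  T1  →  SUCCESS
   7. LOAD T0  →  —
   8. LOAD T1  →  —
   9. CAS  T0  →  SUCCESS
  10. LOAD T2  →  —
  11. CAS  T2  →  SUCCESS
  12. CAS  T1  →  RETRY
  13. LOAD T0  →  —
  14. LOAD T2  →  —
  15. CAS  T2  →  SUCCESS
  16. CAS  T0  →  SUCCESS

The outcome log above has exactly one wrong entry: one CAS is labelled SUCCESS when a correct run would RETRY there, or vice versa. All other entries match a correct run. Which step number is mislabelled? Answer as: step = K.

step = 16

Correct run:
[1] T0.load  rd  (counter 4, T0.r 4)
[2] T2.load  rd  (counter 4, T2.r 4)
[3] T0.cas  hit  (counter 5, T0.r 4)
[4] T2.cas  miss  (counter 5, T2.r 4)
[5] T1.load  rd  (counter 5, T1.r 5)
[6] T1.cas  hit  (counter 6, T1.r 5)
[7] T0.load  rd  (counter 6, T0.r 6)
[8] T1.load  rd  (counter 6, T1.r 6)
[9] T0.cas  hit  (counter 7, T0.r 6)
[10] T2.load  rd  (counter 7, T2.r 7)
[11] T2.cas  hit  (counter 8, T2.r 7)
[12] T1.cas  miss  (counter 8, T1.r 6)
[13] T0.load  rd  (counter 8, T0.r 8)
[14] T2.load  rd  (counter 8, T2.r 8)
[15] T2.cas  hit  (counter 9, T2.r 8)
[16] T0.cas  miss  (counter 9, T0.r 8)
Mismatch at 16.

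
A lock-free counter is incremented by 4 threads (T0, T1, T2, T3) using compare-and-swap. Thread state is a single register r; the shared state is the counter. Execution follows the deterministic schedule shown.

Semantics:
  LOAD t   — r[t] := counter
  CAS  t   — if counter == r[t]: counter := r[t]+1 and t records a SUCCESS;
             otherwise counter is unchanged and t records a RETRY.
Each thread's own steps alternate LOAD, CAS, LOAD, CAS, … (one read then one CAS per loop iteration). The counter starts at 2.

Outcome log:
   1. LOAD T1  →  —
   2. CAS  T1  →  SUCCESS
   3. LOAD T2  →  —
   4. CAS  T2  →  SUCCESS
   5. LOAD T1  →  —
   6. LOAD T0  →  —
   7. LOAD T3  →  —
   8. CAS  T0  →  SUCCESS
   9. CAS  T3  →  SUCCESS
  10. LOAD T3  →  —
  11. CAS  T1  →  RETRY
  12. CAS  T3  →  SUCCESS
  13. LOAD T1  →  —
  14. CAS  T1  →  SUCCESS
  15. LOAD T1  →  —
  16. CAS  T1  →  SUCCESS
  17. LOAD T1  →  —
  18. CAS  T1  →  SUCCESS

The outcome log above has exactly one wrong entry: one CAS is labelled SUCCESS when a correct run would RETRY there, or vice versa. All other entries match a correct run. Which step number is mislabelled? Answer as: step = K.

Correct run:
   1) LOAD T1:  M=2  r_T1=2
   2) CAS  T1:  M=3  r_T1=2 ✓
   3) LOAD T2:  M=3  r_T2=3
   4) CAS  T2:  M=4  r_T2=3 ✓
   5) LOAD T1:  M=4  r_T1=4
   6) LOAD T0:  M=4  r_T0=4
   7) LOAD T3:  M=4  r_T3=4
   8) CAS  T0:  M=5  r_T0=4 ✓
   9) CAS  T3:  M=5  r_T3=4 ✗
  10) LOAD T3:  M=5  r_T3=5
  11) CAS  T1:  M=5  r_T1=4 ✗
  12) CAS  T3:  M=6  r_T3=5 ✓
  13) LOAD T1:  M=6  r_T1=6
  14) CAS  T1:  M=7  r_T1=6 ✓
  15) LOAD T1:  M=7  r_T1=7
  16) CAS  T1:  M=8  r_T1=7 ✓
  17) LOAD T1:  M=8  r_T1=8
  18) CAS  T1:  M=9  r_T1=8 ✓
Log disagrees first at step 9.

step = 9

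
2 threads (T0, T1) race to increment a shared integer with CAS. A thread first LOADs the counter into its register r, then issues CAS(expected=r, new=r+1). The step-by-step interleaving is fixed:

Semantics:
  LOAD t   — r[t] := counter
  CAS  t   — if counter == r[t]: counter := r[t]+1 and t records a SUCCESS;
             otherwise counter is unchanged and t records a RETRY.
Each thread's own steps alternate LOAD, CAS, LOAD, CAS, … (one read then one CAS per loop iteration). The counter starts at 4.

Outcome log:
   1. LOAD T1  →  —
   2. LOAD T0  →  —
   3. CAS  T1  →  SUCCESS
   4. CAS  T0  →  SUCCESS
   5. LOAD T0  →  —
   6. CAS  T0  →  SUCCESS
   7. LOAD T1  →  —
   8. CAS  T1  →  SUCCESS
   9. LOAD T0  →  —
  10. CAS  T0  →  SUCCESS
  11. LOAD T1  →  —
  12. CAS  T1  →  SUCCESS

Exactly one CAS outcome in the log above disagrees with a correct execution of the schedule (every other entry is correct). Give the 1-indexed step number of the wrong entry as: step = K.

step = 4

Reference trace:
#1 T1 reads 4
#2 T0 reads 4
#3 T1 CAS(4→5) writes; counter now 5
#4 T0 CAS(4→5) fails; counter now 5
#5 T0 reads 5
#6 T0 CAS(5→6) writes; counter now 6
#7 T1 reads 6
#8 T1 CAS(6→7) writes; counter now 7
#9 T0 reads 7
#10 T0 CAS(7→8) writes; counter now 8
#11 T1 reads 8
#12 T1 CAS(8→9) writes; counter now 9
Log disagrees first at step 4.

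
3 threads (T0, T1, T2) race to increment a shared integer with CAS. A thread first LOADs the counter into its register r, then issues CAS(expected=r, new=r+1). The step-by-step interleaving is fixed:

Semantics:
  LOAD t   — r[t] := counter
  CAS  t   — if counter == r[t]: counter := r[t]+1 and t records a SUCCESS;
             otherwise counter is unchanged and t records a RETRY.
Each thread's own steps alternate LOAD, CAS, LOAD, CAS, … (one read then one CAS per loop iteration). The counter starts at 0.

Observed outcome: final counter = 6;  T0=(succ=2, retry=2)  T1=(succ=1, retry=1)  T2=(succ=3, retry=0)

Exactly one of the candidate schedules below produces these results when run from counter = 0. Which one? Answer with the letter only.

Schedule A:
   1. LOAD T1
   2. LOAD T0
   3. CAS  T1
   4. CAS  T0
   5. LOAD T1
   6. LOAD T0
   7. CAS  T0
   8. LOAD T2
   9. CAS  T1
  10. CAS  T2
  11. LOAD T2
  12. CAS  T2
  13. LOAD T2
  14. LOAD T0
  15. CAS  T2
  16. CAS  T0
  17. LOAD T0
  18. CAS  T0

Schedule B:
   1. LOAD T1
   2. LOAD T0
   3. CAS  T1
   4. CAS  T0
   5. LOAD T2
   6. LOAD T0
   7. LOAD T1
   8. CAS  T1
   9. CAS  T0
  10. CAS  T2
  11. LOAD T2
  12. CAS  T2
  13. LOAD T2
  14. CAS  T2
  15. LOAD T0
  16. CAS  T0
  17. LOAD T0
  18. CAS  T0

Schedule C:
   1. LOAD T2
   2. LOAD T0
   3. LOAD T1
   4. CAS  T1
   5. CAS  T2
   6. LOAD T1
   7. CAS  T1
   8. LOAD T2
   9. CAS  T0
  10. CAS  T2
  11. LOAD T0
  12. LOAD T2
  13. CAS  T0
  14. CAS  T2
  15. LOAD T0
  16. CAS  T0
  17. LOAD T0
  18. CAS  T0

Run A:
T1 LOAD — after: cnt=0, r=0 — load
T0 LOAD — after: cnt=0, r=0 — load
T1 CAS — after: cnt=1, r=0 — ok
T0 CAS — after: cnt=1, r=0 — retry
T1 LOAD — after: cnt=1, r=1 — load
T0 LOAD — after: cnt=1, r=1 — load
T0 CAS — after: cnt=2, r=1 — ok
T2 LOAD — after: cnt=2, r=2 — load
T1 CAS — after: cnt=2, r=1 — retry
T2 CAS — after: cnt=3, r=2 — ok
T2 LOAD — after: cnt=3, r=3 — load
T2 CAS — after: cnt=4, r=3 — ok
T2 LOAD — after: cnt=4, r=4 — load
T0 LOAD — after: cnt=4, r=4 — load
T2 CAS — after: cnt=5, r=4 — ok
T0 CAS — after: cnt=5, r=4 — retry
T0 LOAD — after: cnt=5, r=5 — load
T0 CAS — after: cnt=6, r=5 — ok

A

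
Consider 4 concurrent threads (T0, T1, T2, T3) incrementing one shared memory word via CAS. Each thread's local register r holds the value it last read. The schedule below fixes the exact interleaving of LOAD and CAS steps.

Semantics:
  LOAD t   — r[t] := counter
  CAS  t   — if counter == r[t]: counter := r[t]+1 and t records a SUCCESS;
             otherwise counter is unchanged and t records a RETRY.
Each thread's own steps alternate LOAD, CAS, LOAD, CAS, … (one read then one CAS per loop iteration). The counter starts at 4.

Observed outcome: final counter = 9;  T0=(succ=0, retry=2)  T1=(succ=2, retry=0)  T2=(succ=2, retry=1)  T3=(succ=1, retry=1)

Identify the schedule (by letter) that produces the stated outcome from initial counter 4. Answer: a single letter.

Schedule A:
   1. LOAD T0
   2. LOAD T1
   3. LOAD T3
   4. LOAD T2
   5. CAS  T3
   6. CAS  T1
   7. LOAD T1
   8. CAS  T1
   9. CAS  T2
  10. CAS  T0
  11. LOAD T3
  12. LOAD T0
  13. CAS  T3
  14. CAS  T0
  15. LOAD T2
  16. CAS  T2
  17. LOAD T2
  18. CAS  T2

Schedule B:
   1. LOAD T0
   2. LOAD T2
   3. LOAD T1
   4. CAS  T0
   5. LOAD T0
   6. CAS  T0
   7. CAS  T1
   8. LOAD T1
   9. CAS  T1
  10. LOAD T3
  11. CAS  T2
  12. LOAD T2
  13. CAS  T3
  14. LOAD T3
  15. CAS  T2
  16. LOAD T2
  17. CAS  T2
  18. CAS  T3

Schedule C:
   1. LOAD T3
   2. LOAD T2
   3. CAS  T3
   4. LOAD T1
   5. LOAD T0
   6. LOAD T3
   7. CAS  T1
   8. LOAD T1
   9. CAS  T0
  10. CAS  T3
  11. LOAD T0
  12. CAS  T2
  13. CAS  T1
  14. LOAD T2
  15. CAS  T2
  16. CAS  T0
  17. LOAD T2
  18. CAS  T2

C

Simulating candidate C:
T3 LOAD — after: cnt=4, r=4 — load
T2 LOAD — after: cnt=4, r=4 — load
T3 CAS — after: cnt=5, r=4 — ok
T1 LOAD — after: cnt=5, r=5 — load
T0 LOAD — after: cnt=5, r=5 — load
T3 LOAD — after: cnt=5, r=5 — load
T1 CAS — after: cnt=6, r=5 — ok
T1 LOAD — after: cnt=6, r=6 — load
T0 CAS — after: cnt=6, r=5 — retry
T3 CAS — after: cnt=6, r=5 — retry
T0 LOAD — after: cnt=6, r=6 — load
T2 CAS — after: cnt=6, r=4 — retry
T1 CAS — after: cnt=7, r=6 — ok
T2 LOAD — after: cnt=7, r=7 — load
T2 CAS — after: cnt=8, r=7 — ok
T0 CAS — after: cnt=8, r=6 — retry
T2 LOAD — after: cnt=8, r=8 — load
T2 CAS — after: cnt=9, r=8 — ok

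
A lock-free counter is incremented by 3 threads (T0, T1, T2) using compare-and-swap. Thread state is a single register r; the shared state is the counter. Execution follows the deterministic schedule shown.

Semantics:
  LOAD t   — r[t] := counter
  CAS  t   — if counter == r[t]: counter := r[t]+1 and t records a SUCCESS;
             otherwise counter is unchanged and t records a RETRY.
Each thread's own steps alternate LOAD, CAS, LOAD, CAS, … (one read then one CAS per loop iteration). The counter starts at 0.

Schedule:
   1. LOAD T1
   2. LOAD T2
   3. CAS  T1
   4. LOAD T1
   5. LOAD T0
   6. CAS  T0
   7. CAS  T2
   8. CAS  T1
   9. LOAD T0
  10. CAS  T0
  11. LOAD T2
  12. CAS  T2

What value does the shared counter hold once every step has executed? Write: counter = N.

#1 T1 reads 0
#2 T2 reads 0
#3 T1 CAS(0→1) writes; counter now 1
#4 T1 reads 1
#5 T0 reads 1
#6 T0 CAS(1→2) writes; counter now 2
#7 T2 CAS(0→1) fails; counter now 2
#8 T1 CAS(1→2) fails; counter now 2
#9 T0 reads 2
#10 T0 CAS(2→3) writes; counter now 3
#11 T2 reads 3
#12 T2 CAS(3→4) writes; counter now 4

counter = 4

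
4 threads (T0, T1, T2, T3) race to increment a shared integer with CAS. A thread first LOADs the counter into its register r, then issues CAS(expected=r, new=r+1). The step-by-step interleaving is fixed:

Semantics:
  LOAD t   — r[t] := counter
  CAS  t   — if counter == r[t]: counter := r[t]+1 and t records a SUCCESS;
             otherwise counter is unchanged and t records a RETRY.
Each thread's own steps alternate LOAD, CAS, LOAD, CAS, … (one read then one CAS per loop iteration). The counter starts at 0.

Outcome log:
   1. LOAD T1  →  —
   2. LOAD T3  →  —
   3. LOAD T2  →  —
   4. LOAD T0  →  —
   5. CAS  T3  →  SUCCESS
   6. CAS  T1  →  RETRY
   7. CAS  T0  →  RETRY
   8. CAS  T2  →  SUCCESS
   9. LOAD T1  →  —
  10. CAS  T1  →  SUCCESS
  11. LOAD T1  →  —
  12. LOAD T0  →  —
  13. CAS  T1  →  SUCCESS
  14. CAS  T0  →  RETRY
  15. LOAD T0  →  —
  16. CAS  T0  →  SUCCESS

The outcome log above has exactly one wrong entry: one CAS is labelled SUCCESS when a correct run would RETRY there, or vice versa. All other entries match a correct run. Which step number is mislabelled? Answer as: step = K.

Correct run:
#1 T1 reads 0
#2 T3 reads 0
#3 T2 reads 0
#4 T0 reads 0
#5 T3 CAS(0→1) writes; counter now 1
#6 T1 CAS(0→1) fails; counter now 1
#7 T0 CAS(0→1) fails; counter now 1
#8 T2 CAS(0→1) fails; counter now 1
#9 T1 reads 1
#10 T1 CAS(1→2) writes; counter now 2
#11 T1 reads 2
#12 T0 reads 2
#13 T1 CAS(2→3) writes; counter now 3
#14 T0 CAS(2→3) fails; counter now 3
#15 T0 reads 3
#16 T0 CAS(3→4) writes; counter now 4
Mismatch at 8.

step = 8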